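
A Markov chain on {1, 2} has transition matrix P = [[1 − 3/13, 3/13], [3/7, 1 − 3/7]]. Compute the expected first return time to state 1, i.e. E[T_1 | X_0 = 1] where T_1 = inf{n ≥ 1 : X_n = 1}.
E[T_1 | X_0 = 1] = 1/π_1 = 20/13

For an irreducible recurrent Markov chain with stationary distribution π, E[T_i | X_0 = i] = 1/π_i (Kac's formula). Here π_1 = (3/7)/(3/13 + 3/7) = (3/7)/(60/91) = 13/20, so E[T_1 | X_0 = 1] = 1/π_1 = (3/13 + 3/7)/(3/7) = (60/91)/(3/7) = 20/13.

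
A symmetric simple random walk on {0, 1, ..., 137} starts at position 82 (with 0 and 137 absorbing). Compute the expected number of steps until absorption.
E[τ | X_0 = 82] = 4510

Let v_k = E[τ | X_0 = k]. Boundary: v_0 = v_137 = 0. Recurrence: v_k = 1 + (v_{k-1} + v_{k+1})/2 for 1 ≤ k ≤ 136. The particular solution to v_k − (v_{k-1} + v_{k+1})/2 = 1 is v_k = −k^2. Adding homogeneous solution A + B k and matching boundaries gives v_k = k (137 − k). Substituting k = 82: v_82 = 82 · 55 = 4510.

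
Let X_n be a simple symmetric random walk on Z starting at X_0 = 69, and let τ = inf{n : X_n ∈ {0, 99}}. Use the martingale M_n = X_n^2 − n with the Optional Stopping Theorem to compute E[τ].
E[τ] = 2070

M_n = X_n^2 − n is a martingale (since E[X_{n+1}^2 | F_n] = X_n^2 + 1). By OST (τ has finite mean in a bounded region), E[M_τ] = E[M_0] = X_0^2 − 0 = 69^2 = 4761. Also E[M_τ] = E[X_τ^2] − E[τ]. The walk exits at 0 or 99, with P(hit 99 first) = 69/99, so E[X_τ^2] = 99^2 · 69/99 + 0 = 6831. Thus E[τ] = E[X_τ^2] − E[M_τ] = 6831 − 4761 = 2070 = 69(99 − 69) = 2070.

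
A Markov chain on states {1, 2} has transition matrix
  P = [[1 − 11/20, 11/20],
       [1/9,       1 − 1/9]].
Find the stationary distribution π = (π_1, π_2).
π_1 = 20/119, π_2 = 99/119

Solve πP = π with π_1 + π_2 = 1. From πP = π: π_1 · (1 − 11/20) + π_2 · 1/9 = π_1 ⇒ π_2 · 1/9 = π_1 · 11/20 ⇒ π_2/π_1 = (11/20)/(1/9) = 99/20. Together with π_1 + π_2 = 1:
  π_1 = (1/9)/(11/20 + 1/9) = (1/9)/(119/180) = 20/119,
  π_2 = (11/20)/(11/20 + 1/9) = (11/20)/(119/180) = 99/119.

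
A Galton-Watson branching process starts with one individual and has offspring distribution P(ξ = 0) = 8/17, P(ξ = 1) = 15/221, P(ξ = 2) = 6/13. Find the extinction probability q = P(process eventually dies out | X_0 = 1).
q = 1

Mean offspring μ = 0·8/17 + 1·15/221 + 2·6/13 = 219/221 ≤ 1. For μ ≤ 1 with offspring not concentrated at 1, the Galton-Watson process goes extinct almost surely, so q = 1.
(Algebraic check: The pgf is f(s) = 8/17 + 15/221·s + 6/13·s². The extinction probability q is the smallest fixed point of f in [0, 1]. Setting s = f(s):
  6/13·s² + (15/221 − 1)·s + 8/17 = 0
  6/13·s² − (8/17 + 6/13)·s + 8/17 = 0
which factors as (s − 1)·(6/13·s − 8/17) = 0, giving roots s = 1 and s = (8/17)/(6/13) = 52/51. Since 52/51 ≥ 1, the smallest root in [0, 1] is s = 1.)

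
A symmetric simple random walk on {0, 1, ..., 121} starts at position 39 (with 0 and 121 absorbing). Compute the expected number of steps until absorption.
E[τ | X_0 = 39] = 3198

Let v_k = E[τ | X_0 = k]. Boundary: v_0 = v_121 = 0. Recurrence: v_k = 1 + (v_{k-1} + v_{k+1})/2 for 1 ≤ k ≤ 120. The particular solution to v_k − (v_{k-1} + v_{k+1})/2 = 1 is v_k = −k^2. Adding homogeneous solution A + B k and matching boundaries gives v_k = k (121 − k). Substituting k = 39: v_39 = 39 · 82 = 3198.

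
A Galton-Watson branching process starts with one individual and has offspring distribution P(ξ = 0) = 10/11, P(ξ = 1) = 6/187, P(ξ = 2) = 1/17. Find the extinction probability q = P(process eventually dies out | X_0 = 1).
q = 1

Mean offspring μ = 0·10/11 + 1·6/187 + 2·1/17 = 28/187 ≤ 1. For μ ≤ 1 with offspring not concentrated at 1, the Galton-Watson process goes extinct almost surely, so q = 1.
(Algebraic check: The pgf is f(s) = 10/11 + 6/187·s + 1/17·s². The extinction probability q is the smallest fixed point of f in [0, 1]. Setting s = f(s):
  1/17·s² + (6/187 − 1)·s + 10/11 = 0
  1/17·s² − (10/11 + 1/17)·s + 10/11 = 0
which factors as (s − 1)·(1/17·s − 10/11) = 0, giving roots s = 1 and s = (10/11)/(1/17) = 170/11. Since 170/11 ≥ 1, the smallest root in [0, 1] is s = 1.)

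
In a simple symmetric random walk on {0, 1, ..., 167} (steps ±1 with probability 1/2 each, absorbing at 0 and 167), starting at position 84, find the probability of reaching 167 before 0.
P(hit 167 before 0) = 84/167

Let u_k = P(hit 167 before 0 | start at k). Then u_0 = 0, u_167 = 1, and u_k = u_{k-1}/2 + u_{k+1}/2 for 1 ≤ k ≤ 166. This harmonic recurrence is solved by u_k = k/167, giving u_84 = 84/167.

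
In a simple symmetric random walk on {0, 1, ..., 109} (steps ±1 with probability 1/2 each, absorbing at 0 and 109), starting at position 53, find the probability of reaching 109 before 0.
P(hit 109 before 0) = 53/109

Let u_k = P(hit 109 before 0 | start at k). Then u_0 = 0, u_109 = 1, and u_k = u_{k-1}/2 + u_{k+1}/2 for 1 ≤ k ≤ 108. This harmonic recurrence is solved by u_k = k/109, giving u_53 = 53/109.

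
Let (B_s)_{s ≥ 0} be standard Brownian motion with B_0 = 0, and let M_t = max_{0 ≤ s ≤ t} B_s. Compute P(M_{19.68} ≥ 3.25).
P(M_{19.68} ≥ 3.25) = 2·P(B_{19.68} ≥ 3.25) = 2(1 − Φ(3.25/√19.68)) ≈ 0.4638

By the reflection principle for Brownian motion, P(M_t ≥ a) = 2 · P(B_t ≥ a) for a ≥ 0. Since B_t ~ N(0, t), P(B_t ≥ 3.25) = 1 − Φ(3.25/√t) = 1 − Φ(3.25/√19.68) = 1 − Φ(0.7326). So
  P(M_{19.68} ≥ 3.25) = 2(1 − Φ(0.7326)) ≈ 0.4638.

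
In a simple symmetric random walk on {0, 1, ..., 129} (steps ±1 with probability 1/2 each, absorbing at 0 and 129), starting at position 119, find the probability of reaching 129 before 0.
P(hit 129 before 0) = 119/129

Let u_k = P(hit 129 before 0 | start at k). Then u_0 = 0, u_129 = 1, and u_k = u_{k-1}/2 + u_{k+1}/2 for 1 ≤ k ≤ 128. This harmonic recurrence is solved by u_k = k/129, giving u_119 = 119/129.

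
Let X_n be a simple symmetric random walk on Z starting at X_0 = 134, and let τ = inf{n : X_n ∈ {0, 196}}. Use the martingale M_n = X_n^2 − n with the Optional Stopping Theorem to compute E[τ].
E[τ] = 8308

M_n = X_n^2 − n is a martingale (since E[X_{n+1}^2 | F_n] = X_n^2 + 1). By OST (τ has finite mean in a bounded region), E[M_τ] = E[M_0] = X_0^2 − 0 = 134^2 = 17956. Also E[M_τ] = E[X_τ^2] − E[τ]. The walk exits at 0 or 196, with P(hit 196 first) = 134/196, so E[X_τ^2] = 196^2 · 134/196 + 0 = 26264. Thus E[τ] = E[X_τ^2] − E[M_τ] = 26264 − 17956 = 8308 = 134(196 − 134) = 8308.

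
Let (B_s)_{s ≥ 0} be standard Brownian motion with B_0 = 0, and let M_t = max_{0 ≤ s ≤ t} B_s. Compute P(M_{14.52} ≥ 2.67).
P(M_{14.52} ≥ 2.67) = 2·P(B_{14.52} ≥ 2.67) = 2(1 − Φ(2.67/√14.52)) ≈ 0.4835

By the reflection principle for Brownian motion, P(M_t ≥ a) = 2 · P(B_t ≥ a) for a ≥ 0. Since B_t ~ N(0, t), P(B_t ≥ 2.67) = 1 − Φ(2.67/√t) = 1 − Φ(2.67/√14.52) = 1 − Φ(0.7007). So
  P(M_{14.52} ≥ 2.67) = 2(1 − Φ(0.7007)) ≈ 0.4835.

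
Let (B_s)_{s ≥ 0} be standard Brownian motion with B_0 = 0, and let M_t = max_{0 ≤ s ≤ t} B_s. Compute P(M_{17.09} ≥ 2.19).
P(M_{17.09} ≥ 2.19) = 2·P(B_{17.09} ≥ 2.19) = 2(1 − Φ(2.19/√17.09)) ≈ 0.5963

By the reflection principle for Brownian motion, P(M_t ≥ a) = 2 · P(B_t ≥ a) for a ≥ 0. Since B_t ~ N(0, t), P(B_t ≥ 2.19) = 1 − Φ(2.19/√t) = 1 − Φ(2.19/√17.09) = 1 − Φ(0.5298). So
  P(M_{17.09} ≥ 2.19) = 2(1 − Φ(0.5298)) ≈ 0.5963.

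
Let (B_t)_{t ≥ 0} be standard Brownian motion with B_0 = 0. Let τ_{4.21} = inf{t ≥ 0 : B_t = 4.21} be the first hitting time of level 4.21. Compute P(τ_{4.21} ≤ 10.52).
P(τ_{4.21} ≤ 10.52) = 2(1 − Φ(4.21/√10.52)) = 2(1 − Φ(1.2980)) ≈ 0.1943

By the reflection principle for standard BM, P(τ_b ≤ t) = 2 · P(B_t ≥ b). Since B_t ~ N(0, t), P(B_t ≥ 4.21) = 1 − Φ(4.21/√t) = 1 − Φ(4.21/√10.52) = 1 − Φ(1.2980) ≈ 0.09714. Doubling: P(τ_{4.21} ≤ 10.52) ≈ 2 · 0.09714 = 0.19428 ≈ 0.1943.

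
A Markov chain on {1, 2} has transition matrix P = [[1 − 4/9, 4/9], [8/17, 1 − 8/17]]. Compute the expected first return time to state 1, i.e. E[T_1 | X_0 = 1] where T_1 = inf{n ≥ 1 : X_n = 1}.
E[T_1 | X_0 = 1] = 1/π_1 = 35/18

For an irreducible recurrent Markov chain with stationary distribution π, E[T_i | X_0 = i] = 1/π_i (Kac's formula). Here π_1 = (8/17)/(4/9 + 8/17) = (8/17)/(140/153) = 18/35, so E[T_1 | X_0 = 1] = 1/π_1 = (4/9 + 8/17)/(8/17) = (140/153)/(8/17) = 35/18.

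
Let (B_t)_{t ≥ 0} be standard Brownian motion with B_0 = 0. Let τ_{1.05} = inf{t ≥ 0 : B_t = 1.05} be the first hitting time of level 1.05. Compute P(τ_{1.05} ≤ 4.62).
P(τ_{1.05} ≤ 4.62) = 2(1 − Φ(1.05/√4.62)) = 2(1 − Φ(0.4885)) ≈ 0.6252

By the reflection principle for standard BM, P(τ_b ≤ t) = 2 · P(B_t ≥ b). Since B_t ~ N(0, t), P(B_t ≥ 1.05) = 1 − Φ(1.05/√t) = 1 − Φ(1.05/√4.62) = 1 − Φ(0.4885) ≈ 0.31260. Doubling: P(τ_{1.05} ≤ 4.62) ≈ 2 · 0.31260 = 0.62520 ≈ 0.6252.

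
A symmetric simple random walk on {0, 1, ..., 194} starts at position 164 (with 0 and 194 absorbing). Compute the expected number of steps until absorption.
E[τ | X_0 = 164] = 4920

Let v_k = E[τ | X_0 = k]. Boundary: v_0 = v_194 = 0. Recurrence: v_k = 1 + (v_{k-1} + v_{k+1})/2 for 1 ≤ k ≤ 193. The particular solution to v_k − (v_{k-1} + v_{k+1})/2 = 1 is v_k = −k^2. Adding homogeneous solution A + B k and matching boundaries gives v_k = k (194 − k). Substituting k = 164: v_164 = 164 · 30 = 4920.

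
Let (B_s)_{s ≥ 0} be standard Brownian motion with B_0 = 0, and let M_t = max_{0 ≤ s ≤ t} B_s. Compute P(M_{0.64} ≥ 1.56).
P(M_{0.64} ≥ 1.56) = 2·P(B_{0.64} ≥ 1.56) = 2(1 − Φ(1.56/√0.64)) ≈ 0.0512

By the reflection principle for Brownian motion, P(M_t ≥ a) = 2 · P(B_t ≥ a) for a ≥ 0. Since B_t ~ N(0, t), P(B_t ≥ 1.56) = 1 − Φ(1.56/√t) = 1 − Φ(1.56/√0.64) = 1 − Φ(1.9500). So
  P(M_{0.64} ≥ 1.56) = 2(1 − Φ(1.9500)) ≈ 0.0512.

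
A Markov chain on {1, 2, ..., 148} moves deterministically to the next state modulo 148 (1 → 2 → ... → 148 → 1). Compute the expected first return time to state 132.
E[T_132 | X_0 = 132] = 148

The chain cycles deterministically, so starting at state 132 it returns in exactly 148 steps. Equivalently, the stationary distribution is uniform π_j = 1/148 for every state j, so by Kac's formula E[T_132] = 1/π_132 = 148.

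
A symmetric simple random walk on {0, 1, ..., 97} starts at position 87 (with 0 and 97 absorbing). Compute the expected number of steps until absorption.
E[τ | X_0 = 87] = 870

Let v_k = E[τ | X_0 = k]. Boundary: v_0 = v_97 = 0. Recurrence: v_k = 1 + (v_{k-1} + v_{k+1})/2 for 1 ≤ k ≤ 96. The particular solution to v_k − (v_{k-1} + v_{k+1})/2 = 1 is v_k = −k^2. Adding homogeneous solution A + B k and matching boundaries gives v_k = k (97 − k). Substituting k = 87: v_87 = 87 · 10 = 870.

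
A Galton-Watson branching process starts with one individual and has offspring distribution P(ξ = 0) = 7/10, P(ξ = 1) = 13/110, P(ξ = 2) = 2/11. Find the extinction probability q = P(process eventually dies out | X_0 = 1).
q = 1

Mean offspring μ = 0·7/10 + 1·13/110 + 2·2/11 = 53/110 ≤ 1. For μ ≤ 1 with offspring not concentrated at 1, the Galton-Watson process goes extinct almost surely, so q = 1.
(Algebraic check: The pgf is f(s) = 7/10 + 13/110·s + 2/11·s². The extinction probability q is the smallest fixed point of f in [0, 1]. Setting s = f(s):
  2/11·s² + (13/110 − 1)·s + 7/10 = 0
  2/11·s² − (7/10 + 2/11)·s + 7/10 = 0
which factors as (s − 1)·(2/11·s − 7/10) = 0, giving roots s = 1 and s = (7/10)/(2/11) = 77/20. Since 77/20 ≥ 1, the smallest root in [0, 1] is s = 1.)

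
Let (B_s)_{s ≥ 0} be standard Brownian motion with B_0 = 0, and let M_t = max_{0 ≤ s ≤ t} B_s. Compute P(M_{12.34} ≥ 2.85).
P(M_{12.34} ≥ 2.85) = 2·P(B_{12.34} ≥ 2.85) = 2(1 − Φ(2.85/√12.34)) ≈ 0.4172

By the reflection principle for Brownian motion, P(M_t ≥ a) = 2 · P(B_t ≥ a) for a ≥ 0. Since B_t ~ N(0, t), P(B_t ≥ 2.85) = 1 − Φ(2.85/√t) = 1 − Φ(2.85/√12.34) = 1 − Φ(0.8113). So
  P(M_{12.34} ≥ 2.85) = 2(1 − Φ(0.8113)) ≈ 0.4172.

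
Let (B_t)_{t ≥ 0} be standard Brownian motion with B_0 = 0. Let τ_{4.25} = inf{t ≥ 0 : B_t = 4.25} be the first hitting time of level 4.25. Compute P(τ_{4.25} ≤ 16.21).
P(τ_{4.25} ≤ 16.21) = 2(1 − Φ(4.25/√16.21)) = 2(1 − Φ(1.0556)) ≈ 0.2912

By the reflection principle for standard BM, P(τ_b ≤ t) = 2 · P(B_t ≥ b). Since B_t ~ N(0, t), P(B_t ≥ 4.25) = 1 − Φ(4.25/√t) = 1 − Φ(4.25/√16.21) = 1 − Φ(1.0556) ≈ 0.14558. Doubling: P(τ_{4.25} ≤ 16.21) ≈ 2 · 0.14558 = 0.29116 ≈ 0.2912.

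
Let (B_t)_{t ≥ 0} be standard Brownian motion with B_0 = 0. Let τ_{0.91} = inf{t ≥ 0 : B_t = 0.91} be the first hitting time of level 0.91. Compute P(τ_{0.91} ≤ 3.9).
P(τ_{0.91} ≤ 3.9) = 2(1 − Φ(0.91/√3.9)) = 2(1 − Φ(0.4608)) ≈ 0.6449

By the reflection principle for standard BM, P(τ_b ≤ t) = 2 · P(B_t ≥ b). Since B_t ~ N(0, t), P(B_t ≥ 0.91) = 1 − Φ(0.91/√t) = 1 − Φ(0.91/√3.9) = 1 − Φ(0.4608) ≈ 0.32247. Doubling: P(τ_{0.91} ≤ 3.9) ≈ 2 · 0.32247 = 0.64494 ≈ 0.6449.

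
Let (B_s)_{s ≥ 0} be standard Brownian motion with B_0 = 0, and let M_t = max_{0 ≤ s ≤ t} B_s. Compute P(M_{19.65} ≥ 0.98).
P(M_{19.65} ≥ 0.98) = 2·P(B_{19.65} ≥ 0.98) = 2(1 − Φ(0.98/√19.65)) ≈ 0.8250

By the reflection principle for Brownian motion, P(M_t ≥ a) = 2 · P(B_t ≥ a) for a ≥ 0. Since B_t ~ N(0, t), P(B_t ≥ 0.98) = 1 − Φ(0.98/√t) = 1 − Φ(0.98/√19.65) = 1 − Φ(0.2211). So
  P(M_{19.65} ≥ 0.98) = 2(1 − Φ(0.2211)) ≈ 0.8250.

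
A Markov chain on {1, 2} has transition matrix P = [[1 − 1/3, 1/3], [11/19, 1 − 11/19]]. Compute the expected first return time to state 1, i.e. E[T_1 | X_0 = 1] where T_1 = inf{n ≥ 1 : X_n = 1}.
E[T_1 | X_0 = 1] = 1/π_1 = 52/33

For an irreducible recurrent Markov chain with stationary distribution π, E[T_i | X_0 = i] = 1/π_i (Kac's formula). Here π_1 = (11/19)/(1/3 + 11/19) = (11/19)/(52/57) = 33/52, so E[T_1 | X_0 = 1] = 1/π_1 = (1/3 + 11/19)/(11/19) = (52/57)/(11/19) = 52/33.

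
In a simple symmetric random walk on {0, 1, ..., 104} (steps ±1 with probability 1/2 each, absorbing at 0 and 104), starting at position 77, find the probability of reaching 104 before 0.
P(hit 104 before 0) = 77/104

Let u_k = P(hit 104 before 0 | start at k). Then u_0 = 0, u_104 = 1, and u_k = u_{k-1}/2 + u_{k+1}/2 for 1 ≤ k ≤ 103. This harmonic recurrence is solved by u_k = k/104, giving u_77 = 77/104.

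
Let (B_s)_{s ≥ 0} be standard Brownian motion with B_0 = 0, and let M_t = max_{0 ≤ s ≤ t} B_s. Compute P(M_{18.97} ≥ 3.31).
P(M_{18.97} ≥ 3.31) = 2·P(B_{18.97} ≥ 3.31) = 2(1 − Φ(3.31/√18.97)) ≈ 0.4473

By the reflection principle for Brownian motion, P(M_t ≥ a) = 2 · P(B_t ≥ a) for a ≥ 0. Since B_t ~ N(0, t), P(B_t ≥ 3.31) = 1 − Φ(3.31/√t) = 1 − Φ(3.31/√18.97) = 1 − Φ(0.7600). So
  P(M_{18.97} ≥ 3.31) = 2(1 − Φ(0.7600)) ≈ 0.4473.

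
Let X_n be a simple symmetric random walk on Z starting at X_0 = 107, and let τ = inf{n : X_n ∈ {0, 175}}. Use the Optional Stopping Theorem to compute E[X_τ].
E[X_τ] = 107

X_n is a martingale and τ is a bounded-mean stopping time (indeed τ is finite a.s. with bounded expectation since the walk is in a bounded region). By the OST, E[X_τ] = E[X_0] = 107. Equivalently: E[X_τ] = 175 · P(hit 175 first) + 0 · P(hit 0 first) = 175 · (107/175) = 107.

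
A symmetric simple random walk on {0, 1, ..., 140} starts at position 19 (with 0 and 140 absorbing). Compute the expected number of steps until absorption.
E[τ | X_0 = 19] = 2299

Let v_k = E[τ | X_0 = k]. Boundary: v_0 = v_140 = 0. Recurrence: v_k = 1 + (v_{k-1} + v_{k+1})/2 for 1 ≤ k ≤ 139. The particular solution to v_k − (v_{k-1} + v_{k+1})/2 = 1 is v_k = −k^2. Adding homogeneous solution A + B k and matching boundaries gives v_k = k (140 − k). Substituting k = 19: v_19 = 19 · 121 = 2299.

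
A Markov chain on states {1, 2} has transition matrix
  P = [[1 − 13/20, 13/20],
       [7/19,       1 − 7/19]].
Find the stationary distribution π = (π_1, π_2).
π_1 = 140/387, π_2 = 247/387

Solve πP = π with π_1 + π_2 = 1. From πP = π: π_1 · (1 − 13/20) + π_2 · 7/19 = π_1 ⇒ π_2 · 7/19 = π_1 · 13/20 ⇒ π_2/π_1 = (13/20)/(7/19) = 247/140. Together with π_1 + π_2 = 1:
  π_1 = (7/19)/(13/20 + 7/19) = (7/19)/(387/380) = 140/387,
  π_2 = (13/20)/(13/20 + 7/19) = (13/20)/(387/380) = 247/387.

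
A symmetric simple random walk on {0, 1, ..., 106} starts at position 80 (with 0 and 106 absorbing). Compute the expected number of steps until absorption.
E[τ | X_0 = 80] = 2080

Let v_k = E[τ | X_0 = k]. Boundary: v_0 = v_106 = 0. Recurrence: v_k = 1 + (v_{k-1} + v_{k+1})/2 for 1 ≤ k ≤ 105. The particular solution to v_k − (v_{k-1} + v_{k+1})/2 = 1 is v_k = −k^2. Adding homogeneous solution A + B k and matching boundaries gives v_k = k (106 − k). Substituting k = 80: v_80 = 80 · 26 = 2080.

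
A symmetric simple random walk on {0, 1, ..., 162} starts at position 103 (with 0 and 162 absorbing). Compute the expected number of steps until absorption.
E[τ | X_0 = 103] = 6077

Let v_k = E[τ | X_0 = k]. Boundary: v_0 = v_162 = 0. Recurrence: v_k = 1 + (v_{k-1} + v_{k+1})/2 for 1 ≤ k ≤ 161. The particular solution to v_k − (v_{k-1} + v_{k+1})/2 = 1 is v_k = −k^2. Adding homogeneous solution A + B k and matching boundaries gives v_k = k (162 − k). Substituting k = 103: v_103 = 103 · 59 = 6077.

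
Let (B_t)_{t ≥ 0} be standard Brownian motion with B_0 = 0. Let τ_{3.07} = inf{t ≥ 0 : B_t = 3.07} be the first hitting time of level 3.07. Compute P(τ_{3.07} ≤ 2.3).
P(τ_{3.07} ≤ 2.3) = 2(1 − Φ(3.07/√2.3)) = 2(1 − Φ(2.0243)) ≈ 0.0429

By the reflection principle for standard BM, P(τ_b ≤ t) = 2 · P(B_t ≥ b). Since B_t ~ N(0, t), P(B_t ≥ 3.07) = 1 − Φ(3.07/√t) = 1 − Φ(3.07/√2.3) = 1 − Φ(2.0243) ≈ 0.02147. Doubling: P(τ_{3.07} ≤ 2.3) ≈ 2 · 0.02147 = 0.04294 ≈ 0.0429.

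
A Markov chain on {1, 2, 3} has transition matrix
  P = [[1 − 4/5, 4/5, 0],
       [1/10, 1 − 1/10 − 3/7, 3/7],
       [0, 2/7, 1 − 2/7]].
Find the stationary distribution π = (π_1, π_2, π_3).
π = (1/21, 8/21, 4/7)

This is a birth-death chain on three states, which satisfies detailed balance: π_1 · P_{12} = π_2 · P_{21} and π_2 · P_{23} = π_3 · P_{32}.
From π_1 · 4/5 = π_2 · 1/10: π_2/π_1 = (4/5)/(1/10) = 8.
From π_2 · 3/7 = π_3 · 2/7: π_3/π_2 = (3/7)/(2/7) = 3/2.
Take π_1 proportional to 1; then unnormalized π = (1, 8, 12). Normalize by dividing by the sum 21:
  π = (1/21, 8/21, 4/7).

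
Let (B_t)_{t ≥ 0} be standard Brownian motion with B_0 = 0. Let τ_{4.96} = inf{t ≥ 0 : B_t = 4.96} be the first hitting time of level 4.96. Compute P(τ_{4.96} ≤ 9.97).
P(τ_{4.96} ≤ 9.97) = 2(1 − Φ(4.96/√9.97)) = 2(1 − Φ(1.5708)) ≈ 0.1162

By the reflection principle for standard BM, P(τ_b ≤ t) = 2 · P(B_t ≥ b). Since B_t ~ N(0, t), P(B_t ≥ 4.96) = 1 − Φ(4.96/√t) = 1 − Φ(4.96/√9.97) = 1 − Φ(1.5708) ≈ 0.05811. Doubling: P(τ_{4.96} ≤ 9.97) ≈ 2 · 0.05811 = 0.11622 ≈ 0.1162.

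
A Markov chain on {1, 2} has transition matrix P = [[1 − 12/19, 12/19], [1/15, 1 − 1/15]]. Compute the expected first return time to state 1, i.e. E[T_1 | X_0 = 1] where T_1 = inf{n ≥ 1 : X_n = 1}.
E[T_1 | X_0 = 1] = 1/π_1 = 199/19

For an irreducible recurrent Markov chain with stationary distribution π, E[T_i | X_0 = i] = 1/π_i (Kac's formula). Here π_1 = (1/15)/(12/19 + 1/15) = (1/15)/(199/285) = 19/199, so E[T_1 | X_0 = 1] = 1/π_1 = (12/19 + 1/15)/(1/15) = (199/285)/(1/15) = 199/19.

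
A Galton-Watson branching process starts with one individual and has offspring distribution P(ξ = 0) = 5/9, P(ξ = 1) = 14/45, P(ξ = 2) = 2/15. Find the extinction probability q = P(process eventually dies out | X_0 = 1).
q = 1

Mean offspring μ = 0·5/9 + 1·14/45 + 2·2/15 = 26/45 ≤ 1. For μ ≤ 1 with offspring not concentrated at 1, the Galton-Watson process goes extinct almost surely, so q = 1.
(Algebraic check: The pgf is f(s) = 5/9 + 14/45·s + 2/15·s². The extinction probability q is the smallest fixed point of f in [0, 1]. Setting s = f(s):
  2/15·s² + (14/45 − 1)·s + 5/9 = 0
  2/15·s² − (5/9 + 2/15)·s + 5/9 = 0
which factors as (s − 1)·(2/15·s − 5/9) = 0, giving roots s = 1 and s = (5/9)/(2/15) = 25/6. Since 25/6 ≥ 1, the smallest root in [0, 1] is s = 1.)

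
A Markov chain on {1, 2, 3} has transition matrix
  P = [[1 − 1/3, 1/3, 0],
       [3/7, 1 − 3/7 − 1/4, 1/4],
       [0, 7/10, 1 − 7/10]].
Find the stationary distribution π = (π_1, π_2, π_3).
π = (18/37, 14/37, 5/37)

This is a birth-death chain on three states, which satisfies detailed balance: π_1 · P_{12} = π_2 · P_{21} and π_2 · P_{23} = π_3 · P_{32}.
From π_1 · 1/3 = π_2 · 3/7: π_2/π_1 = (1/3)/(3/7) = 7/9.
From π_2 · 1/4 = π_3 · 7/10: π_3/π_2 = (1/4)/(7/10) = 5/14.
Take π_1 proportional to 1; then unnormalized π = (1, 7/9, 5/18). Normalize by dividing by the sum 37/18:
  π = (18/37, 14/37, 5/37).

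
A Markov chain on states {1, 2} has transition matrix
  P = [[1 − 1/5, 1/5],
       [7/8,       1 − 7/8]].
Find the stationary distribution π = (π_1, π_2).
π_1 = 35/43, π_2 = 8/43

Solve πP = π with π_1 + π_2 = 1. From πP = π: π_1 · (1 − 1/5) + π_2 · 7/8 = π_1 ⇒ π_2 · 7/8 = π_1 · 1/5 ⇒ π_2/π_1 = (1/5)/(7/8) = 8/35. Together with π_1 + π_2 = 1:
  π_1 = (7/8)/(1/5 + 7/8) = (7/8)/(43/40) = 35/43,
  π_2 = (1/5)/(1/5 + 7/8) = (1/5)/(43/40) = 8/43.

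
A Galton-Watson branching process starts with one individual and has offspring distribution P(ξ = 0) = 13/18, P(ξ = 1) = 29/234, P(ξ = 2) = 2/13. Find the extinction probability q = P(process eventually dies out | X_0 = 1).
q = 1

Mean offspring μ = 0·13/18 + 1·29/234 + 2·2/13 = 101/234 ≤ 1. For μ ≤ 1 with offspring not concentrated at 1, the Galton-Watson process goes extinct almost surely, so q = 1.
(Algebraic check: The pgf is f(s) = 13/18 + 29/234·s + 2/13·s². The extinction probability q is the smallest fixed point of f in [0, 1]. Setting s = f(s):
  2/13·s² + (29/234 − 1)·s + 13/18 = 0
  2/13·s² − (13/18 + 2/13)·s + 13/18 = 0
which factors as (s − 1)·(2/13·s − 13/18) = 0, giving roots s = 1 and s = (13/18)/(2/13) = 169/36. Since 169/36 ≥ 1, the smallest root in [0, 1] is s = 1.)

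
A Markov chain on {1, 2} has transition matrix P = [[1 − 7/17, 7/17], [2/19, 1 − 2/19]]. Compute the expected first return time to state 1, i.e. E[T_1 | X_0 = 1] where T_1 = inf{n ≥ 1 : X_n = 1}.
E[T_1 | X_0 = 1] = 1/π_1 = 167/34

For an irreducible recurrent Markov chain with stationary distribution π, E[T_i | X_0 = i] = 1/π_i (Kac's formula). Here π_1 = (2/19)/(7/17 + 2/19) = (2/19)/(167/323) = 34/167, so E[T_1 | X_0 = 1] = 1/π_1 = (7/17 + 2/19)/(2/19) = (167/323)/(2/19) = 167/34.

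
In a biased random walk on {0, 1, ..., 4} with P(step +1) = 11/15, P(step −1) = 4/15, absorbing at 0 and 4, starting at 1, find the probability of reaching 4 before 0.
P(hit 4 before 0) = (1 − (4/11)^1) / (1 − (4/11)^4) = 1331/2055

Let u_k denote P(reach 4 before 0 | start at k). Boundary: u_0 = 0, u_4 = 1. Recurrence: u_k = 11/15·u_{k+1} + 4/15·u_{k-1} for 1 ≤ k ≤ 3. Try u_k = A + B·r^k with r = q/p = (4/15)/(11/15) = 4/11. Substitution satisfies the recurrence; boundary conditions give:
  u_k = (1 − r^k) / (1 − r^N) = (1 − (4/11)^1) / (1 − (4/11)^4) = 1331/2055.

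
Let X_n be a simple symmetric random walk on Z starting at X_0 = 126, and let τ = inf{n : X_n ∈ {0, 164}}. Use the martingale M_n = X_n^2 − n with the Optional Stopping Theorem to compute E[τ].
E[τ] = 4788

M_n = X_n^2 − n is a martingale (since E[X_{n+1}^2 | F_n] = X_n^2 + 1). By OST (τ has finite mean in a bounded region), E[M_τ] = E[M_0] = X_0^2 − 0 = 126^2 = 15876. Also E[M_τ] = E[X_τ^2] − E[τ]. The walk exits at 0 or 164, with P(hit 164 first) = 126/164, so E[X_τ^2] = 164^2 · 126/164 + 0 = 20664. Thus E[τ] = E[X_τ^2] − E[M_τ] = 20664 − 15876 = 4788 = 126(164 − 126) = 4788.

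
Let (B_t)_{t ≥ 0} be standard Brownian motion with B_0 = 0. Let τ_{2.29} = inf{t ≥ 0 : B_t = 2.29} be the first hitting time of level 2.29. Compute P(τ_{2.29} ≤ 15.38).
P(τ_{2.29} ≤ 15.38) = 2(1 − Φ(2.29/√15.38)) = 2(1 − Φ(0.5839)) ≈ 0.5593

By the reflection principle for standard BM, P(τ_b ≤ t) = 2 · P(B_t ≥ b). Since B_t ~ N(0, t), P(B_t ≥ 2.29) = 1 − Φ(2.29/√t) = 1 − Φ(2.29/√15.38) = 1 − Φ(0.5839) ≈ 0.27964. Doubling: P(τ_{2.29} ≤ 15.38) ≈ 2 · 0.27964 = 0.55928 ≈ 0.5593.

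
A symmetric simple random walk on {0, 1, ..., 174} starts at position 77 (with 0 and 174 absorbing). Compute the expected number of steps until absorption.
E[τ | X_0 = 77] = 7469

Let v_k = E[τ | X_0 = k]. Boundary: v_0 = v_174 = 0. Recurrence: v_k = 1 + (v_{k-1} + v_{k+1})/2 for 1 ≤ k ≤ 173. The particular solution to v_k − (v_{k-1} + v_{k+1})/2 = 1 is v_k = −k^2. Adding homogeneous solution A + B k and matching boundaries gives v_k = k (174 − k). Substituting k = 77: v_77 = 77 · 97 = 7469.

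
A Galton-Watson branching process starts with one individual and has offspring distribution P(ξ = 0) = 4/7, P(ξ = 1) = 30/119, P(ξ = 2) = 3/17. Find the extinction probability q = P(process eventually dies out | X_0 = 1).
q = 1

Mean offspring μ = 0·4/7 + 1·30/119 + 2·3/17 = 72/119 ≤ 1. For μ ≤ 1 with offspring not concentrated at 1, the Galton-Watson process goes extinct almost surely, so q = 1.
(Algebraic check: The pgf is f(s) = 4/7 + 30/119·s + 3/17·s². The extinction probability q is the smallest fixed point of f in [0, 1]. Setting s = f(s):
  3/17·s² + (30/119 − 1)·s + 4/7 = 0
  3/17·s² − (4/7 + 3/17)·s + 4/7 = 0
which factors as (s − 1)·(3/17·s − 4/7) = 0, giving roots s = 1 and s = (4/7)/(3/17) = 68/21. Since 68/21 ≥ 1, the smallest root in [0, 1] is s = 1.)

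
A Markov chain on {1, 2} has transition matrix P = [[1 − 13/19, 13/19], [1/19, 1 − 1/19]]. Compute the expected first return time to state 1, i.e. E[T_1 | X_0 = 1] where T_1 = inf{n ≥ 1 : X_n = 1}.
E[T_1 | X_0 = 1] = 1/π_1 = 14

For an irreducible recurrent Markov chain with stationary distribution π, E[T_i | X_0 = i] = 1/π_i (Kac's formula). Here π_1 = (1/19)/(13/19 + 1/19) = (1/19)/(14/19) = 1/14, so E[T_1 | X_0 = 1] = 1/π_1 = (13/19 + 1/19)/(1/19) = (14/19)/(1/19) = 14.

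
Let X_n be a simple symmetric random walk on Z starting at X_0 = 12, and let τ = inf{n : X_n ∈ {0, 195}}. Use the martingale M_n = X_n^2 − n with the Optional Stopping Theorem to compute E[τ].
E[τ] = 2196

M_n = X_n^2 − n is a martingale (since E[X_{n+1}^2 | F_n] = X_n^2 + 1). By OST (τ has finite mean in a bounded region), E[M_τ] = E[M_0] = X_0^2 − 0 = 12^2 = 144. Also E[M_τ] = E[X_τ^2] − E[τ]. The walk exits at 0 or 195, with P(hit 195 first) = 12/195, so E[X_τ^2] = 195^2 · 12/195 + 0 = 2340. Thus E[τ] = E[X_τ^2] − E[M_τ] = 2340 − 144 = 2196 = 12(195 − 12) = 2196.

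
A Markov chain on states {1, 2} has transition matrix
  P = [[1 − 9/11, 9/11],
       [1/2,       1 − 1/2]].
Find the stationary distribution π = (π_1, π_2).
π_1 = 11/29, π_2 = 18/29

Solve πP = π with π_1 + π_2 = 1. From πP = π: π_1 · (1 − 9/11) + π_2 · 1/2 = π_1 ⇒ π_2 · 1/2 = π_1 · 9/11 ⇒ π_2/π_1 = (9/11)/(1/2) = 18/11. Together with π_1 + π_2 = 1:
  π_1 = (1/2)/(9/11 + 1/2) = (1/2)/(29/22) = 11/29,
  π_2 = (9/11)/(9/11 + 1/2) = (9/11)/(29/22) = 18/29.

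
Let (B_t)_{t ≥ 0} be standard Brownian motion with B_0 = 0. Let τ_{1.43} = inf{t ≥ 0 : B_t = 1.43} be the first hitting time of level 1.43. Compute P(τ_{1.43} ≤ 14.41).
P(τ_{1.43} ≤ 14.41) = 2(1 − Φ(1.43/√14.41)) = 2(1 − Φ(0.3767)) ≈ 0.7064

By the reflection principle for standard BM, P(τ_b ≤ t) = 2 · P(B_t ≥ b). Since B_t ~ N(0, t), P(B_t ≥ 1.43) = 1 − Φ(1.43/√t) = 1 − Φ(1.43/√14.41) = 1 − Φ(0.3767) ≈ 0.35320. Doubling: P(τ_{1.43} ≤ 14.41) ≈ 2 · 0.35320 = 0.70640 ≈ 0.7064.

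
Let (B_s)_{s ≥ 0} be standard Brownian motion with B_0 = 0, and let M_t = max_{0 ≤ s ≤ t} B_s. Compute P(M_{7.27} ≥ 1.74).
P(M_{7.27} ≥ 1.74) = 2·P(B_{7.27} ≥ 1.74) = 2(1 − Φ(1.74/√7.27)) ≈ 0.5187

By the reflection principle for Brownian motion, P(M_t ≥ a) = 2 · P(B_t ≥ a) for a ≥ 0. Since B_t ~ N(0, t), P(B_t ≥ 1.74) = 1 − Φ(1.74/√t) = 1 − Φ(1.74/√7.27) = 1 − Φ(0.6453). So
  P(M_{7.27} ≥ 1.74) = 2(1 − Φ(0.6453)) ≈ 0.5187.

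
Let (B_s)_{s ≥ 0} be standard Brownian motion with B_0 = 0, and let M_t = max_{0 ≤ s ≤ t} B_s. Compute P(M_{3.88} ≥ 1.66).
P(M_{3.88} ≥ 1.66) = 2·P(B_{3.88} ≥ 1.66) = 2(1 − Φ(1.66/√3.88)) ≈ 0.3994

By the reflection principle for Brownian motion, P(M_t ≥ a) = 2 · P(B_t ≥ a) for a ≥ 0. Since B_t ~ N(0, t), P(B_t ≥ 1.66) = 1 − Φ(1.66/√t) = 1 − Φ(1.66/√3.88) = 1 − Φ(0.8427). So
  P(M_{3.88} ≥ 1.66) = 2(1 − Φ(0.8427)) ≈ 0.3994.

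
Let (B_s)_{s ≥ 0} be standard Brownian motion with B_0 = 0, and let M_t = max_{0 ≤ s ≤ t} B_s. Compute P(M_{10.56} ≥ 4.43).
P(M_{10.56} ≥ 4.43) = 2·P(B_{10.56} ≥ 4.43) = 2(1 − Φ(4.43/√10.56)) ≈ 0.1728

By the reflection principle for Brownian motion, P(M_t ≥ a) = 2 · P(B_t ≥ a) for a ≥ 0. Since B_t ~ N(0, t), P(B_t ≥ 4.43) = 1 − Φ(4.43/√t) = 1 − Φ(4.43/√10.56) = 1 − Φ(1.3632). So
  P(M_{10.56} ≥ 4.43) = 2(1 − Φ(1.3632)) ≈ 0.1728.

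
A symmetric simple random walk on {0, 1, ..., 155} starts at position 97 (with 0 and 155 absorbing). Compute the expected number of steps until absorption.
E[τ | X_0 = 97] = 5626

Let v_k = E[τ | X_0 = k]. Boundary: v_0 = v_155 = 0. Recurrence: v_k = 1 + (v_{k-1} + v_{k+1})/2 for 1 ≤ k ≤ 154. The particular solution to v_k − (v_{k-1} + v_{k+1})/2 = 1 is v_k = −k^2. Adding homogeneous solution A + B k and matching boundaries gives v_k = k (155 − k). Substituting k = 97: v_97 = 97 · 58 = 5626.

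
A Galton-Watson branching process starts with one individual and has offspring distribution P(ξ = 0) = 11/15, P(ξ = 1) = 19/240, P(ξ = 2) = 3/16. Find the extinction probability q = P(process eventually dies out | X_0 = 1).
q = 1

Mean offspring μ = 0·11/15 + 1·19/240 + 2·3/16 = 109/240 ≤ 1. For μ ≤ 1 with offspring not concentrated at 1, the Galton-Watson process goes extinct almost surely, so q = 1.
(Algebraic check: The pgf is f(s) = 11/15 + 19/240·s + 3/16·s². The extinction probability q is the smallest fixed point of f in [0, 1]. Setting s = f(s):
  3/16·s² + (19/240 − 1)·s + 11/15 = 0
  3/16·s² − (11/15 + 3/16)·s + 11/15 = 0
which factors as (s − 1)·(3/16·s − 11/15) = 0, giving roots s = 1 and s = (11/15)/(3/16) = 176/45. Since 176/45 ≥ 1, the smallest root in [0, 1] is s = 1.)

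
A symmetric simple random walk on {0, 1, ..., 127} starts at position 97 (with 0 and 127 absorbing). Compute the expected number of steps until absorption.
E[τ | X_0 = 97] = 2910

Let v_k = E[τ | X_0 = k]. Boundary: v_0 = v_127 = 0. Recurrence: v_k = 1 + (v_{k-1} + v_{k+1})/2 for 1 ≤ k ≤ 126. The particular solution to v_k − (v_{k-1} + v_{k+1})/2 = 1 is v_k = −k^2. Adding homogeneous solution A + B k and matching boundaries gives v_k = k (127 − k). Substituting k = 97: v_97 = 97 · 30 = 2910.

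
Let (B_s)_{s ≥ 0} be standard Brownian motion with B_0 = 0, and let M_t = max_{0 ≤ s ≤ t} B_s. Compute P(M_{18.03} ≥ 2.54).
P(M_{18.03} ≥ 2.54) = 2·P(B_{18.03} ≥ 2.54) = 2(1 − Φ(2.54/√18.03)) ≈ 0.5497

By the reflection principle for Brownian motion, P(M_t ≥ a) = 2 · P(B_t ≥ a) for a ≥ 0. Since B_t ~ N(0, t), P(B_t ≥ 2.54) = 1 − Φ(2.54/√t) = 1 − Φ(2.54/√18.03) = 1 − Φ(0.5982). So
  P(M_{18.03} ≥ 2.54) = 2(1 − Φ(0.5982)) ≈ 0.5497.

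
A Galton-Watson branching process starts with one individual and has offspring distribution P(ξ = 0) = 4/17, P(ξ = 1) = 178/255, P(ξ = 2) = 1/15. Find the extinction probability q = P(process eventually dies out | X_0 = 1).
q = 1

Mean offspring μ = 0·4/17 + 1·178/255 + 2·1/15 = 212/255 ≤ 1. For μ ≤ 1 with offspring not concentrated at 1, the Galton-Watson process goes extinct almost surely, so q = 1.
(Algebraic check: The pgf is f(s) = 4/17 + 178/255·s + 1/15·s². The extinction probability q is the smallest fixed point of f in [0, 1]. Setting s = f(s):
  1/15·s² + (178/255 − 1)·s + 4/17 = 0
  1/15·s² − (4/17 + 1/15)·s + 4/17 = 0
which factors as (s − 1)·(1/15·s − 4/17) = 0, giving roots s = 1 and s = (4/17)/(1/15) = 60/17. Since 60/17 ≥ 1, the smallest root in [0, 1] is s = 1.)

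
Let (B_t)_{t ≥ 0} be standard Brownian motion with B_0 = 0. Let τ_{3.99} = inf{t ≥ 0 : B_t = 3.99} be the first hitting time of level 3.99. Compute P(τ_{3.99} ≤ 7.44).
P(τ_{3.99} ≤ 7.44) = 2(1 − Φ(3.99/√7.44)) = 2(1 − Φ(1.4628)) ≈ 0.1435

By the reflection principle for standard BM, P(τ_b ≤ t) = 2 · P(B_t ≥ b). Since B_t ~ N(0, t), P(B_t ≥ 3.99) = 1 − Φ(3.99/√t) = 1 − Φ(3.99/√7.44) = 1 − Φ(1.4628) ≈ 0.07176. Doubling: P(τ_{3.99} ≤ 7.44) ≈ 2 · 0.07176 = 0.14352 ≈ 0.1435.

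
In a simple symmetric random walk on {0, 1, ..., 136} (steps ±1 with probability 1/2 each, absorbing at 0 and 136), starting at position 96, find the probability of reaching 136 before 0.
P(hit 136 before 0) = 96/136 = 12/17

Let u_k = P(hit 136 before 0 | start at k). Then u_0 = 0, u_136 = 1, and u_k = u_{k-1}/2 + u_{k+1}/2 for 1 ≤ k ≤ 135. This harmonic recurrence is solved by u_k = k/136, giving u_96 = 96/136 = 12/17.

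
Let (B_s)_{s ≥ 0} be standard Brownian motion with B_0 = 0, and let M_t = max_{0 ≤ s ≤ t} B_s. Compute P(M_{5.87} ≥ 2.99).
P(M_{5.87} ≥ 2.99) = 2·P(B_{5.87} ≥ 2.99) = 2(1 − Φ(2.99/√5.87)) ≈ 0.2172

By the reflection principle for Brownian motion, P(M_t ≥ a) = 2 · P(B_t ≥ a) for a ≥ 0. Since B_t ~ N(0, t), P(B_t ≥ 2.99) = 1 − Φ(2.99/√t) = 1 − Φ(2.99/√5.87) = 1 − Φ(1.2341). So
  P(M_{5.87} ≥ 2.99) = 2(1 − Φ(1.2341)) ≈ 0.2172.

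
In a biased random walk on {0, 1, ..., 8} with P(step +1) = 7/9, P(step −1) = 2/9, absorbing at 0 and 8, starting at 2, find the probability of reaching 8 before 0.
P(hit 8 before 0) = (1 − (2/7)^2) / (1 − (2/7)^8) = 117649/128101

Let u_k denote P(reach 8 before 0 | start at k). Boundary: u_0 = 0, u_8 = 1. Recurrence: u_k = 7/9·u_{k+1} + 2/9·u_{k-1} for 1 ≤ k ≤ 7. Try u_k = A + B·r^k with r = q/p = (2/9)/(7/9) = 2/7. Substitution satisfies the recurrence; boundary conditions give:
  u_k = (1 − r^k) / (1 − r^N) = (1 − (2/7)^2) / (1 − (2/7)^8) = 117649/128101.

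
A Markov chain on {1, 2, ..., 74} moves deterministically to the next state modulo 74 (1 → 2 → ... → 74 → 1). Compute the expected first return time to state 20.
E[T_20 | X_0 = 20] = 74

The chain cycles deterministically, so starting at state 20 it returns in exactly 74 steps. Equivalently, the stationary distribution is uniform π_j = 1/74 for every state j, so by Kac's formula E[T_20] = 1/π_20 = 74.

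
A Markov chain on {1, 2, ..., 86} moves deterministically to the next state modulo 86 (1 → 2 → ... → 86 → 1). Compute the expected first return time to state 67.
E[T_67 | X_0 = 67] = 86

The chain cycles deterministically, so starting at state 67 it returns in exactly 86 steps. Equivalently, the stationary distribution is uniform π_j = 1/86 for every state j, so by Kac's formula E[T_67] = 1/π_67 = 86.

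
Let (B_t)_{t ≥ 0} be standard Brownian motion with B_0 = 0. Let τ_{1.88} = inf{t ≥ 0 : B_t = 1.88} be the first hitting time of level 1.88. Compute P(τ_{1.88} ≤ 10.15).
P(τ_{1.88} ≤ 10.15) = 2(1 − Φ(1.88/√10.15)) = 2(1 − Φ(0.5901)) ≈ 0.5551

By the reflection principle for standard BM, P(τ_b ≤ t) = 2 · P(B_t ≥ b). Since B_t ~ N(0, t), P(B_t ≥ 1.88) = 1 − Φ(1.88/√t) = 1 − Φ(1.88/√10.15) = 1 − Φ(0.5901) ≈ 0.27756. Doubling: P(τ_{1.88} ≤ 10.15) ≈ 2 · 0.27756 = 0.55512 ≈ 0.5551.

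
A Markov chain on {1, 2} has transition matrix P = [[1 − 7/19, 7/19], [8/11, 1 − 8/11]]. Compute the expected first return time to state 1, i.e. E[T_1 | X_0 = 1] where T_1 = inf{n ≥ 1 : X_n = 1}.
E[T_1 | X_0 = 1] = 1/π_1 = 229/152

For an irreducible recurrent Markov chain with stationary distribution π, E[T_i | X_0 = i] = 1/π_i (Kac's formula). Here π_1 = (8/11)/(7/19 + 8/11) = (8/11)/(229/209) = 152/229, so E[T_1 | X_0 = 1] = 1/π_1 = (7/19 + 8/11)/(8/11) = (229/209)/(8/11) = 229/152.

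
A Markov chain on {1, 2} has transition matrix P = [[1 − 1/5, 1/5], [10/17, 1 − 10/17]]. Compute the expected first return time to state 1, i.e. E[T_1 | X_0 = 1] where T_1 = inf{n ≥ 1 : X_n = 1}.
E[T_1 | X_0 = 1] = 1/π_1 = 67/50

For an irreducible recurrent Markov chain with stationary distribution π, E[T_i | X_0 = i] = 1/π_i (Kac's formula). Here π_1 = (10/17)/(1/5 + 10/17) = (10/17)/(67/85) = 50/67, so E[T_1 | X_0 = 1] = 1/π_1 = (1/5 + 10/17)/(10/17) = (67/85)/(10/17) = 67/50.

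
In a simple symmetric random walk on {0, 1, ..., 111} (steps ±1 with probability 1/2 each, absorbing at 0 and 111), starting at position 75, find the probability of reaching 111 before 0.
P(hit 111 before 0) = 75/111 = 25/37

Let u_k = P(hit 111 before 0 | start at k). Then u_0 = 0, u_111 = 1, and u_k = u_{k-1}/2 + u_{k+1}/2 for 1 ≤ k ≤ 110. This harmonic recurrence is solved by u_k = k/111, giving u_75 = 75/111 = 25/37.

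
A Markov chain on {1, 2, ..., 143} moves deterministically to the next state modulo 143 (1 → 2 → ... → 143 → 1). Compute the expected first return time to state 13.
E[T_13 | X_0 = 13] = 143

The chain cycles deterministically, so starting at state 13 it returns in exactly 143 steps. Equivalently, the stationary distribution is uniform π_j = 1/143 for every state j, so by Kac's formula E[T_13] = 1/π_13 = 143.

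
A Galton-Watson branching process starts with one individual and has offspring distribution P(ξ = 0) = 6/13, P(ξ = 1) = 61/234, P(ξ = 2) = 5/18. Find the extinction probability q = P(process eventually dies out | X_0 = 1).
q = 1

Mean offspring μ = 0·6/13 + 1·61/234 + 2·5/18 = 191/234 ≤ 1. For μ ≤ 1 with offspring not concentrated at 1, the Galton-Watson process goes extinct almost surely, so q = 1.
(Algebraic check: The pgf is f(s) = 6/13 + 61/234·s + 5/18·s². The extinction probability q is the smallest fixed point of f in [0, 1]. Setting s = f(s):
  5/18·s² + (61/234 − 1)·s + 6/13 = 0
  5/18·s² − (6/13 + 5/18)·s + 6/13 = 0
which factors as (s − 1)·(5/18·s − 6/13) = 0, giving roots s = 1 and s = (6/13)/(5/18) = 108/65. Since 108/65 ≥ 1, the smallest root in [0, 1] is s = 1.)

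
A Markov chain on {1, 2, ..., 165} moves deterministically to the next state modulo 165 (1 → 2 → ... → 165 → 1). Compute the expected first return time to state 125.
E[T_125 | X_0 = 125] = 165

The chain cycles deterministically, so starting at state 125 it returns in exactly 165 steps. Equivalently, the stationary distribution is uniform π_j = 1/165 for every state j, so by Kac's formula E[T_125] = 1/π_125 = 165.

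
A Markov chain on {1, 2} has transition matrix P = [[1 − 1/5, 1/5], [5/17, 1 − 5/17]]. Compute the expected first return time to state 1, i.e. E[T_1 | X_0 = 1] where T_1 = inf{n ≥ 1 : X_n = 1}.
E[T_1 | X_0 = 1] = 1/π_1 = 42/25

For an irreducible recurrent Markov chain with stationary distribution π, E[T_i | X_0 = i] = 1/π_i (Kac's formula). Here π_1 = (5/17)/(1/5 + 5/17) = (5/17)/(42/85) = 25/42, so E[T_1 | X_0 = 1] = 1/π_1 = (1/5 + 5/17)/(5/17) = (42/85)/(5/17) = 42/25.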